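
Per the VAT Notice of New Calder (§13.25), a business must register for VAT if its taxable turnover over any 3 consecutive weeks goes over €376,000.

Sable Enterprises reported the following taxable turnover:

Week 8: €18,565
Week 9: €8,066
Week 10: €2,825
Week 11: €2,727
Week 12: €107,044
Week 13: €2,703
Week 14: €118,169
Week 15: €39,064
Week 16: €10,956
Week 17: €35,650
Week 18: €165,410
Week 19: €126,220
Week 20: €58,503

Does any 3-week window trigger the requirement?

No

Week 8–Week 10: €18,565 + €8,066 + €2,825 = €29,456 (under)
Week 9–Week 11: €8,066 + €2,825 + €2,727 = €13,618 (under)
Week 10–Week 12: €2,825 + €2,727 + €107,044 = €112,596 (under)
Week 11–Week 13: €2,727 + €107,044 + €2,703 = €112,474 (under)
Week 12–Week 14: €107,044 + €2,703 + €118,169 = €227,916 (under)
Week 13–Week 15: €2,703 + €118,169 + €39,064 = €159,936 (under)
Week 14–Week 16: €118,169 + €39,064 + €10,956 = €168,189 (under)
Week 15–Week 17: €39,064 + €10,956 + €35,650 = €85,670 (under)
Week 16–Week 18: €10,956 + €35,650 + €165,410 = €212,016 (under)
Week 17–Week 19: €35,650 + €165,410 + €126,220 = €327,280 (under)
Week 18–Week 20: €165,410 + €126,220 + €58,503 = €350,133 (under)
No window exceeds €376,000.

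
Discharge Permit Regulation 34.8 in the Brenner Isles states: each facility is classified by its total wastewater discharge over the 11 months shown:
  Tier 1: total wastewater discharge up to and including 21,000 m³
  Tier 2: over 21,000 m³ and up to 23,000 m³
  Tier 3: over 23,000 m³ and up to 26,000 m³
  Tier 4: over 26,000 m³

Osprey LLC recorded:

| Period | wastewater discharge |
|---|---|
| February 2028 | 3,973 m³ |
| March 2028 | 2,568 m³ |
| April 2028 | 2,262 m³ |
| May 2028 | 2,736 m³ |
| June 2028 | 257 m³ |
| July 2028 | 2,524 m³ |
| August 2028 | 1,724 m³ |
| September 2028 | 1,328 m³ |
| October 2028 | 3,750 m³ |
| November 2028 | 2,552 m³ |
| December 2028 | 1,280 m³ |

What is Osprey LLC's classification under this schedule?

Total wastewater discharge: 3,973 m³ + 2,568 m³ + 2,262 m³ + 2,736 m³ + 257 m³ + 2,524 m³ + 1,724 m³ + 1,328 m³ + 3,750 m³ + 2,552 m³ + 1,280 m³ = 24,954 m³.
23,000 m³ < 24,954 m³ ≤ 26,000 m³, so Tier 3 applies.

Tier 3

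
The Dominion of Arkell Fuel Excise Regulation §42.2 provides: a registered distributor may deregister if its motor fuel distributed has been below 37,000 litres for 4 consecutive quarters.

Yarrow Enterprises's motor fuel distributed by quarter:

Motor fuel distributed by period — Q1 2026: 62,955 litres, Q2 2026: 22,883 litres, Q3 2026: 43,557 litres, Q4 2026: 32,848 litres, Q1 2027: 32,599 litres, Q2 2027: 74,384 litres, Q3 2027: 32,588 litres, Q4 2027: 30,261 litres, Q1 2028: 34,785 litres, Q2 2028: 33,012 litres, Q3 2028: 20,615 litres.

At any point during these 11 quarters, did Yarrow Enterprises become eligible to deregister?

Quarters below 37,000 litres: Q2 2026, Q4 2026, Q1 2027, Q3 2027, Q4 2027, Q1 2028, Q2 2028, Q3 2028.
Longest run of consecutive quarters below the threshold: 5.
5 ≥ 4, so Yarrow Enterprises became eligible.

Yes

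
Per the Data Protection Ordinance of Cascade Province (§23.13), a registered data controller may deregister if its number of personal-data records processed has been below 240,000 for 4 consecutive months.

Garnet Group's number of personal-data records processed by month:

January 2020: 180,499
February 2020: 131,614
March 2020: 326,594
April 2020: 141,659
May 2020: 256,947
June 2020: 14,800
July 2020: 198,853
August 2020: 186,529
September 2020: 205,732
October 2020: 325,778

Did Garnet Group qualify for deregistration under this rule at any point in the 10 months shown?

Months below 240,000: January 2020, February 2020, April 2020, June 2020, July 2020, August 2020, September 2020.
Longest run of consecutive months below the threshold: 4.
4 ≥ 4, so Garnet Group became eligible.

Yes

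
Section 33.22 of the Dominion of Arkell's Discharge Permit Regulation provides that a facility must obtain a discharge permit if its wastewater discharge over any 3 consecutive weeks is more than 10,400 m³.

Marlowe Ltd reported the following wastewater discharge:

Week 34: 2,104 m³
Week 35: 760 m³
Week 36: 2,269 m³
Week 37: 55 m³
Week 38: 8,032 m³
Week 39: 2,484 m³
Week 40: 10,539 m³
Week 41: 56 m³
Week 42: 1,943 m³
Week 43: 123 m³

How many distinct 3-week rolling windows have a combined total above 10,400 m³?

Week 34–Week 36: 2,104 m³ + 760 m³ + 2,269 m³ = 5,133 m³ (under)
Week 35–Week 37: 760 m³ + 2,269 m³ + 55 m³ = 3,084 m³ (under)
Week 36–Week 38: 2,269 m³ + 55 m³ + 8,032 m³ = 10,356 m³ (under)
Week 37–Week 39: 55 m³ + 8,032 m³ + 2,484 m³ = 10,571 m³ (over)
Week 38–Week 40: 8,032 m³ + 2,484 m³ + 10,539 m³ = 21,055 m³ (over)
Week 39–Week 41: 2,484 m³ + 10,539 m³ + 56 m³ = 13,079 m³ (over)
Week 40–Week 42: 10,539 m³ + 56 m³ + 1,943 m³ = 12,538 m³ (over)
Week 41–Week 43: 56 m³ + 1,943 m³ + 123 m³ = 2,122 m³ (under)
4 windows exceed the threshold.

4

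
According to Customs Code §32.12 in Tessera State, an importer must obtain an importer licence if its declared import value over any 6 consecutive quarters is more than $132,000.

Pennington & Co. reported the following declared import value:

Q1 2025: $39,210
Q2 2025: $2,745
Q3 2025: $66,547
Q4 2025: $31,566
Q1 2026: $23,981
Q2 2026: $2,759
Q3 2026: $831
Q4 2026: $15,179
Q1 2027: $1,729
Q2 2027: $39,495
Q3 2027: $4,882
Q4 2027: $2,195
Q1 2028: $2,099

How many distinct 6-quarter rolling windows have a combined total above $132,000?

Q1 2025–Q2 2026: $39,210 + $2,745 + $66,547 + $31,566 + $23,981 + $2,759 = $166,808 (over)
Q2 2025–Q3 2026: $2,745 + $66,547 + $31,566 + $23,981 + $2,759 + $831 = $128,429 (under)
Q3 2025–Q4 2026: $66,547 + $31,566 + $23,981 + $2,759 + $831 + $15,179 = $140,863 (over)
Q4 2025–Q1 2027: $31,566 + $23,981 + $2,759 + $831 + $15,179 + $1,729 = $76,045 (under)
Q1 2026–Q2 2027: $23,981 + $2,759 + $831 + $15,179 + $1,729 + $39,495 = $83,974 (under)
Q2 2026–Q3 2027: $2,759 + $831 + $15,179 + $1,729 + $39,495 + $4,882 = $64,875 (under)
Q3 2026–Q4 2027: $831 + $15,179 + $1,729 + $39,495 + $4,882 + $2,195 = $64,311 (under)
Q4 2026–Q1 2028: $15,179 + $1,729 + $39,495 + $4,882 + $2,195 + $2,099 = $65,579 (under)
2 windows exceed the threshold.

2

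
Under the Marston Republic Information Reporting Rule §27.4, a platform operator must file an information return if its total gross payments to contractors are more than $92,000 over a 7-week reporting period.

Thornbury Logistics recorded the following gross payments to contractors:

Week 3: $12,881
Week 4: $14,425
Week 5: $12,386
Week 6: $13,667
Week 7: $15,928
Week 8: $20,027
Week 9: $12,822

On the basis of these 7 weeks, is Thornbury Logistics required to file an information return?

Total gross payments to contractors: $12,881 + $14,425 + $12,386 + $13,667 + $15,928 + $20,027 + $12,822 = $102,136.
$102,136 > $92,000, so the threshold is exceeded.

Yes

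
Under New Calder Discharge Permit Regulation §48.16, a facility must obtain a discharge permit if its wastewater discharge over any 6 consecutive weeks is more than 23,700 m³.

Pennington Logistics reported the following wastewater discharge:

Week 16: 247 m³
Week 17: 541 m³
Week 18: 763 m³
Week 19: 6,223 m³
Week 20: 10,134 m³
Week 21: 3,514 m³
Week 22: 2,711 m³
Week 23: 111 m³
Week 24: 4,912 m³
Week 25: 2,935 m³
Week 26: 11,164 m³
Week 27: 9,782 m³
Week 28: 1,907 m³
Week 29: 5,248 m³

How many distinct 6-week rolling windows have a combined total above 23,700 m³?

Week 16–Week 21: 247 m³ + 541 m³ + 763 m³ + 6,223 m³ + 10,134 m³ + 3,514 m³ = 21,422 m³ (under)
Week 17–Week 22: 541 m³ + 763 m³ + 6,223 m³ + 10,134 m³ + 3,514 m³ + 2,711 m³ = 23,886 m³ (over)
Week 18–Week 23: 763 m³ + 6,223 m³ + 10,134 m³ + 3,514 m³ + 2,711 m³ + 111 m³ = 23,456 m³ (under)
Week 19–Week 24: 6,223 m³ + 10,134 m³ + 3,514 m³ + 2,711 m³ + 111 m³ + 4,912 m³ = 27,605 m³ (over)
Week 20–Week 25: 10,134 m³ + 3,514 m³ + 2,711 m³ + 111 m³ + 4,912 m³ + 2,935 m³ = 24,317 m³ (over)
Week 21–Week 26: 3,514 m³ + 2,711 m³ + 111 m³ + 4,912 m³ + 2,935 m³ + 11,164 m³ = 25,347 m³ (over)
Week 22–Week 27: 2,711 m³ + 111 m³ + 4,912 m³ + 2,935 m³ + 11,164 m³ + 9,782 m³ = 31,615 m³ (over)
Week 23–Week 28: 111 m³ + 4,912 m³ + 2,935 m³ + 11,164 m³ + 9,782 m³ + 1,907 m³ = 30,811 m³ (over)
Week 24–Week 29: 4,912 m³ + 2,935 m³ + 11,164 m³ + 9,782 m³ + 1,907 m³ + 5,248 m³ = 35,948 m³ (over)
7 windows exceed the threshold.

7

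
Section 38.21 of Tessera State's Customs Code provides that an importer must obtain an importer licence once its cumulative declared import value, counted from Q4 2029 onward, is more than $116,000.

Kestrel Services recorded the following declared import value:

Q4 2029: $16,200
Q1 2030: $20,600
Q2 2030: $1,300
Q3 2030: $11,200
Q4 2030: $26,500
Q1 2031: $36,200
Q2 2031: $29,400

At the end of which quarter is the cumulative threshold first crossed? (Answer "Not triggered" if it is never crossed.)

Q2 2031

Through Q4 2029: $16,200
Through Q1 2030: $36,800
Through Q2 2030: $38,100
Through Q3 2030: $49,300
Through Q4 2030: $75,800
Through Q1 2031: $112,000
Through Q2 2031: $141,400 ← exceeds threshold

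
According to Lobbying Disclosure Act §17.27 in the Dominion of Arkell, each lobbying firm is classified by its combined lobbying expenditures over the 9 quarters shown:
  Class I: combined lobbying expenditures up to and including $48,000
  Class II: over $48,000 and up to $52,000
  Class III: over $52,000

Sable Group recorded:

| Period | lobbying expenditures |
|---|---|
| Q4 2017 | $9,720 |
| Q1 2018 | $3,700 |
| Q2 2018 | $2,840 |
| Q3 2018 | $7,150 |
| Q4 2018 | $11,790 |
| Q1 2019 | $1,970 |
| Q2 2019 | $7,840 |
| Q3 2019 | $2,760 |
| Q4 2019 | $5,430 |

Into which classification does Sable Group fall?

Class III

Combined lobbying expenditures: $9,720 + $3,700 + $2,840 + $7,150 + $11,790 + $1,970 + $7,840 + $2,760 + $5,430 = $53,200.
$53,200 > $52,000, so Class III applies.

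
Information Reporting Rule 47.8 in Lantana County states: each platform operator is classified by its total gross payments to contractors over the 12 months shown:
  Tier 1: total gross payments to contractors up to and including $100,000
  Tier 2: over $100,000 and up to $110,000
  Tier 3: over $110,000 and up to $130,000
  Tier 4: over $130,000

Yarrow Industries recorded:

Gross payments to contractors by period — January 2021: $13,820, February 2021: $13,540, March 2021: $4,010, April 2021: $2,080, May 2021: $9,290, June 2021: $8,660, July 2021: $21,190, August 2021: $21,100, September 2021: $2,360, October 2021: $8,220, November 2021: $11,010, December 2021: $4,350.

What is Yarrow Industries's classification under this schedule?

Tier 3

Total gross payments to contractors: $13,820 + $13,540 + $4,010 + $2,080 + $9,290 + $8,660 + $21,190 + $21,100 + $2,360 + $8,220 + $11,010 + $4,350 = $119,630.
$110,000 < $119,630 ≤ $130,000, so Tier 3 applies.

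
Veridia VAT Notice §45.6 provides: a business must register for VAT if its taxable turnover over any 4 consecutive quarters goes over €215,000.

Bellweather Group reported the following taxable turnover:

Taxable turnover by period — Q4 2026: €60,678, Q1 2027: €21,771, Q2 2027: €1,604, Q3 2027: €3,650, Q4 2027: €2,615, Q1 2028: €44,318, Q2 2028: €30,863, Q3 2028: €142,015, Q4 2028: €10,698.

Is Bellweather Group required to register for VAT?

Yes

Q4 2026–Q3 2027: €60,678 + €21,771 + €1,604 + €3,650 = €87,703 (under)
Q1 2027–Q4 2027: €21,771 + €1,604 + €3,650 + €2,615 = €29,640 (under)
Q2 2027–Q1 2028: €1,604 + €3,650 + €2,615 + €44,318 = €52,187 (under)
Q3 2027–Q2 2028: €3,650 + €2,615 + €44,318 + €30,863 = €81,446 (under)
Q4 2027–Q3 2028: €2,615 + €44,318 + €30,863 + €142,015 = €219,811 (over)
Q1 2028–Q4 2028: €44,318 + €30,863 + €142,015 + €10,698 = €227,894 (over)
At least one window exceeds €215,000.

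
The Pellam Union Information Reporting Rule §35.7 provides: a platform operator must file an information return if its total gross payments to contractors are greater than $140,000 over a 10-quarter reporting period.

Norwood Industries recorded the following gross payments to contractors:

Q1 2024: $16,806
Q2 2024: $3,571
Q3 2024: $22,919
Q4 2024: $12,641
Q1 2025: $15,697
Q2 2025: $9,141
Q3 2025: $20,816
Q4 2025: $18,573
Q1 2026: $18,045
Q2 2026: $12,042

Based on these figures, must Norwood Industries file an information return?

Total gross payments to contractors: $16,806 + $3,571 + $22,919 + $12,641 + $15,697 + $9,141 + $20,816 + $18,573 + $18,045 + $12,042 = $150,251.
$150,251 > $140,000, so the threshold is exceeded.

Yes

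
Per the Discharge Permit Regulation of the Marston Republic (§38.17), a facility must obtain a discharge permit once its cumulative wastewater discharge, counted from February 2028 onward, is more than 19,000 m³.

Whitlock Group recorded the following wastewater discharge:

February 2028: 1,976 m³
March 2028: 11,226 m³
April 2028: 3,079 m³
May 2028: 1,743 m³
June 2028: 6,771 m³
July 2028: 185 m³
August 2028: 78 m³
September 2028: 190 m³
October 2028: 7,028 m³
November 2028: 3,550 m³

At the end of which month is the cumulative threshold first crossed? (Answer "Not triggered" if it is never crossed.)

June 2028

Through February 2028: 1,976 m³
Through March 2028: 13,202 m³
Through April 2028: 16,281 m³
Through May 2028: 18,024 m³
Through June 2028: 24,795 m³ ← exceeds threshold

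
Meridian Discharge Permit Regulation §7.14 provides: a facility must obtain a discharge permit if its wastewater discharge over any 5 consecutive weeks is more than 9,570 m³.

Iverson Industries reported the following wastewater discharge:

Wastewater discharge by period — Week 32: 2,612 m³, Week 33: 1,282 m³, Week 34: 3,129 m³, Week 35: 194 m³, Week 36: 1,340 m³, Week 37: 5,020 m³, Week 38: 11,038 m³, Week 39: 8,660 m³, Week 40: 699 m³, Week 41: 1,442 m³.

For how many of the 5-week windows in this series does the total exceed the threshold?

5

Week 32–Week 36: 2,612 m³ + 1,282 m³ + 3,129 m³ + 194 m³ + 1,340 m³ = 8,557 m³ (under)
Week 33–Week 37: 1,282 m³ + 3,129 m³ + 194 m³ + 1,340 m³ + 5,020 m³ = 10,965 m³ (over)
Week 34–Week 38: 3,129 m³ + 194 m³ + 1,340 m³ + 5,020 m³ + 11,038 m³ = 20,721 m³ (over)
Week 35–Week 39: 194 m³ + 1,340 m³ + 5,020 m³ + 11,038 m³ + 8,660 m³ = 26,252 m³ (over)
Week 36–Week 40: 1,340 m³ + 5,020 m³ + 11,038 m³ + 8,660 m³ + 699 m³ = 26,757 m³ (over)
Week 37–Week 41: 5,020 m³ + 11,038 m³ + 8,660 m³ + 699 m³ + 1,442 m³ = 26,859 m³ (over)
5 windows exceed the threshold.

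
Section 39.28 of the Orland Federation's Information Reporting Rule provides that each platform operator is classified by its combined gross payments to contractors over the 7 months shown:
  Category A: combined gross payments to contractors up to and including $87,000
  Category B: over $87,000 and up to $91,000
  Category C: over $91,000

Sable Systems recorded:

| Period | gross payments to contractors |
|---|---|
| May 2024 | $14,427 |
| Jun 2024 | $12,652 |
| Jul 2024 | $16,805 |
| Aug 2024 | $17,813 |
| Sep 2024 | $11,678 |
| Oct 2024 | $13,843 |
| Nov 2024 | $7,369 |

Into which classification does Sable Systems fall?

Category C

Combined gross payments to contractors: $14,427 + $12,652 + $16,805 + $17,813 + $11,678 + $13,843 + $7,369 = $94,587.
$94,587 > $91,000, so Category C applies.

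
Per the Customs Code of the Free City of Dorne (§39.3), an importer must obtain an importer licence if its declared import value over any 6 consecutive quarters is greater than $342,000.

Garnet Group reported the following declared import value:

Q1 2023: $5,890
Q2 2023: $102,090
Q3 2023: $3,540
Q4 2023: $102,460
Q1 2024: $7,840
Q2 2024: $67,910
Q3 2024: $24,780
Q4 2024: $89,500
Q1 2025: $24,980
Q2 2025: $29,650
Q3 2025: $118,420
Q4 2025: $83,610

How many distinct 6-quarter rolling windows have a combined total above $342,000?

2

Q1 2023–Q2 2024: $5,890 + $102,090 + $3,540 + $102,460 + $7,840 + $67,910 = $289,730 (under)
Q2 2023–Q3 2024: $102,090 + $3,540 + $102,460 + $7,840 + $67,910 + $24,780 = $308,620 (under)
Q3 2023–Q4 2024: $3,540 + $102,460 + $7,840 + $67,910 + $24,780 + $89,500 = $296,030 (under)
Q4 2023–Q1 2025: $102,460 + $7,840 + $67,910 + $24,780 + $89,500 + $24,980 = $317,470 (under)
Q1 2024–Q2 2025: $7,840 + $67,910 + $24,780 + $89,500 + $24,980 + $29,650 = $244,660 (under)
Q2 2024–Q3 2025: $67,910 + $24,780 + $89,500 + $24,980 + $29,650 + $118,420 = $355,240 (over)
Q3 2024–Q4 2025: $24,780 + $89,500 + $24,980 + $29,650 + $118,420 + $83,610 = $370,940 (over)
2 windows exceed the threshold.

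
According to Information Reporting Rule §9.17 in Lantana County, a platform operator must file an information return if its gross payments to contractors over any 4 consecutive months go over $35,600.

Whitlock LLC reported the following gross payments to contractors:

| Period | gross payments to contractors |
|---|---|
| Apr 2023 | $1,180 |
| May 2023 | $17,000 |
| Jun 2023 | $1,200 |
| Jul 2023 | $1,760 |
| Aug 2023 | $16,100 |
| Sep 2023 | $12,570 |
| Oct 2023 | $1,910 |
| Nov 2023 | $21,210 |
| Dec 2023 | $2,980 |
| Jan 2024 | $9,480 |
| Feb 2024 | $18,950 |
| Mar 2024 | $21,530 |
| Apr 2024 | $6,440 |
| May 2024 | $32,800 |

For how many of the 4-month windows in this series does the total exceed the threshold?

7

Apr 2023–Jul 2023: $1,180 + $17,000 + $1,200 + $1,760 = $21,140 (under)
May 2023–Aug 2023: $17,000 + $1,200 + $1,760 + $16,100 = $36,060 (over)
Jun 2023–Sep 2023: $1,200 + $1,760 + $16,100 + $12,570 = $31,630 (under)
Jul 2023–Oct 2023: $1,760 + $16,100 + $12,570 + $1,910 = $32,340 (under)
Aug 2023–Nov 2023: $16,100 + $12,570 + $1,910 + $21,210 = $51,790 (over)
Sep 2023–Dec 2023: $12,570 + $1,910 + $21,210 + $2,980 = $38,670 (over)
Oct 2023–Jan 2024: $1,910 + $21,210 + $2,980 + $9,480 = $35,580 (under)
Nov 2023–Feb 2024: $21,210 + $2,980 + $9,480 + $18,950 = $52,620 (over)
Dec 2023–Mar 2024: $2,980 + $9,480 + $18,950 + $21,530 = $52,940 (over)
Jan 2024–Apr 2024: $9,480 + $18,950 + $21,530 + $6,440 = $56,400 (over)
Feb 2024–May 2024: $18,950 + $21,530 + $6,440 + $32,800 = $79,720 (over)
7 windows exceed the threshold.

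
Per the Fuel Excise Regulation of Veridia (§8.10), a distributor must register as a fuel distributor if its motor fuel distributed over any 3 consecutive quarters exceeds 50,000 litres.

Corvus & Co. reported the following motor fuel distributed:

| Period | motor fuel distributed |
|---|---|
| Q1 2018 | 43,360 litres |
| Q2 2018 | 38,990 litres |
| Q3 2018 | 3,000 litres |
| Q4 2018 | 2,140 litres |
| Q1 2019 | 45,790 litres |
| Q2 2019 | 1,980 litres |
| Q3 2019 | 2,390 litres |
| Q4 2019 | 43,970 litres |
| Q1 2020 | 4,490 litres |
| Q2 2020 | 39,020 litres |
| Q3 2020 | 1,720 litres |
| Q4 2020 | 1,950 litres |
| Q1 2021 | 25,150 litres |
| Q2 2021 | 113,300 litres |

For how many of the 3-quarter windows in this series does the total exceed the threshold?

6

Q1 2018–Q3 2018: 43,360 litres + 38,990 litres + 3,000 litres = 85,350 litres (over)
Q2 2018–Q4 2018: 38,990 litres + 3,000 litres + 2,140 litres = 44,130 litres (under)
Q3 2018–Q1 2019: 3,000 litres + 2,140 litres + 45,790 litres = 50,930 litres (over)
Q4 2018–Q2 2019: 2,140 litres + 45,790 litres + 1,980 litres = 49,910 litres (under)
Q1 2019–Q3 2019: 45,790 litres + 1,980 litres + 2,390 litres = 50,160 litres (over)
Q2 2019–Q4 2019: 1,980 litres + 2,390 litres + 43,970 litres = 48,340 litres (under)
Q3 2019–Q1 2020: 2,390 litres + 43,970 litres + 4,490 litres = 50,850 litres (over)
Q4 2019–Q2 2020: 43,970 litres + 4,490 litres + 39,020 litres = 87,480 litres (over)
Q1 2020–Q3 2020: 4,490 litres + 39,020 litres + 1,720 litres = 45,230 litres (under)
Q2 2020–Q4 2020: 39,020 litres + 1,720 litres + 1,950 litres = 42,690 litres (under)
Q3 2020–Q1 2021: 1,720 litres + 1,950 litres + 25,150 litres = 28,820 litres (under)
Q4 2020–Q2 2021: 1,950 litres + 25,150 litres + 113,300 litres = 140,400 litres (over)
6 windows exceed the threshold.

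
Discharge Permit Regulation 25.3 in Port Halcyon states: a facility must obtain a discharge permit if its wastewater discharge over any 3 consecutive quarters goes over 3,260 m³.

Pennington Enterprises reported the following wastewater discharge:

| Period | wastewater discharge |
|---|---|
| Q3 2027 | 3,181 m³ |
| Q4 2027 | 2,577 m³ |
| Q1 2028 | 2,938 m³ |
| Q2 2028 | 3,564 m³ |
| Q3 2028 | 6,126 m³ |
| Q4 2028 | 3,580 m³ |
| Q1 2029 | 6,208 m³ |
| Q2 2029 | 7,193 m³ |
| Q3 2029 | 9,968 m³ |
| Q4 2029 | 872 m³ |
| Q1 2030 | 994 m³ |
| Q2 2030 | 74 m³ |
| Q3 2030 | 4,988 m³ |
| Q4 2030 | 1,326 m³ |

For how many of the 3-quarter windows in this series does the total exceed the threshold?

11

Q3 2027–Q1 2028: 3,181 m³ + 2,577 m³ + 2,938 m³ = 8,696 m³ (over)
Q4 2027–Q2 2028: 2,577 m³ + 2,938 m³ + 3,564 m³ = 9,079 m³ (over)
Q1 2028–Q3 2028: 2,938 m³ + 3,564 m³ + 6,126 m³ = 12,628 m³ (over)
Q2 2028–Q4 2028: 3,564 m³ + 6,126 m³ + 3,580 m³ = 13,270 m³ (over)
Q3 2028–Q1 2029: 6,126 m³ + 3,580 m³ + 6,208 m³ = 15,914 m³ (over)
Q4 2028–Q2 2029: 3,580 m³ + 6,208 m³ + 7,193 m³ = 16,981 m³ (over)
Q1 2029–Q3 2029: 6,208 m³ + 7,193 m³ + 9,968 m³ = 23,369 m³ (over)
Q2 2029–Q4 2029: 7,193 m³ + 9,968 m³ + 872 m³ = 18,033 m³ (over)
Q3 2029–Q1 2030: 9,968 m³ + 872 m³ + 994 m³ = 11,834 m³ (over)
Q4 2029–Q2 2030: 872 m³ + 994 m³ + 74 m³ = 1,940 m³ (under)
Q1 2030–Q3 2030: 994 m³ + 74 m³ + 4,988 m³ = 6,056 m³ (over)
Q2 2030–Q4 2030: 74 m³ + 4,988 m³ + 1,326 m³ = 6,388 m³ (over)
11 windows exceed the threshold.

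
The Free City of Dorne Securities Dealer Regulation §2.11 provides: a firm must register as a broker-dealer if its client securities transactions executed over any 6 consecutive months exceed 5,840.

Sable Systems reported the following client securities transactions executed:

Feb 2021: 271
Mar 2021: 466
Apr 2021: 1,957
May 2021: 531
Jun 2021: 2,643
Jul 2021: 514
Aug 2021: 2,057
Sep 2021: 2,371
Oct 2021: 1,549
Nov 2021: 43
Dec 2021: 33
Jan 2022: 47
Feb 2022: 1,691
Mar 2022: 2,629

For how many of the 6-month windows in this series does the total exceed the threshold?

8

Feb 2021–Jul 2021: 271 + 466 + 1,957 + 531 + 2,643 + 514 = 6,382 (over)
Mar 2021–Aug 2021: 466 + 1,957 + 531 + 2,643 + 514 + 2,057 = 8,168 (over)
Apr 2021–Sep 2021: 1,957 + 531 + 2,643 + 514 + 2,057 + 2,371 = 10,073 (over)
May 2021–Oct 2021: 531 + 2,643 + 514 + 2,057 + 2,371 + 1,549 = 9,665 (over)
Jun 2021–Nov 2021: 2,643 + 514 + 2,057 + 2,371 + 1,549 + 43 = 9,177 (over)
Jul 2021–Dec 2021: 514 + 2,057 + 2,371 + 1,549 + 43 + 33 = 6,567 (over)
Aug 2021–Jan 2022: 2,057 + 2,371 + 1,549 + 43 + 33 + 47 = 6,100 (over)
Sep 2021–Feb 2022: 2,371 + 1,549 + 43 + 33 + 47 + 1,691 = 5,734 (under)
Oct 2021–Mar 2022: 1,549 + 43 + 33 + 47 + 1,691 + 2,629 = 5,992 (over)
8 windows exceed the threshold.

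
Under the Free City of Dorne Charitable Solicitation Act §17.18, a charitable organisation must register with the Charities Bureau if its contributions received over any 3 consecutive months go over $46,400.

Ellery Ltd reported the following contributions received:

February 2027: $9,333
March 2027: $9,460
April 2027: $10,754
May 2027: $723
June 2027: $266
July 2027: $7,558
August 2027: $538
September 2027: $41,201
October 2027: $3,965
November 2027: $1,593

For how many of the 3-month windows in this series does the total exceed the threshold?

February 2027–April 2027: $9,333 + $9,460 + $10,754 = $29,547 (under)
March 2027–May 2027: $9,460 + $10,754 + $723 = $20,937 (under)
April 2027–June 2027: $10,754 + $723 + $266 = $11,743 (under)
May 2027–July 2027: $723 + $266 + $7,558 = $8,547 (under)
June 2027–August 2027: $266 + $7,558 + $538 = $8,362 (under)
July 2027–September 2027: $7,558 + $538 + $41,201 = $49,297 (over)
August 2027–October 2027: $538 + $41,201 + $3,965 = $45,704 (under)
September 2027–November 2027: $41,201 + $3,965 + $1,593 = $46,759 (over)
2 windows exceed the threshold.

2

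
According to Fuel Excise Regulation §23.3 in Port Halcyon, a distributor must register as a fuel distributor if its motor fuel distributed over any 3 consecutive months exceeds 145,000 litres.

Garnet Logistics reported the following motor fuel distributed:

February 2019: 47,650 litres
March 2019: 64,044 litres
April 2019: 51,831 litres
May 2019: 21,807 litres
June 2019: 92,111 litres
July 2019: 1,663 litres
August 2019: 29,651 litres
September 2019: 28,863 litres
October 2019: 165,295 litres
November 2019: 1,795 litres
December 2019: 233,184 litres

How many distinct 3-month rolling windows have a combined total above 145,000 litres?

5

February 2019–April 2019: 47,650 litres + 64,044 litres + 51,831 litres = 163,525 litres (over)
March 2019–May 2019: 64,044 litres + 51,831 litres + 21,807 litres = 137,682 litres (under)
April 2019–June 2019: 51,831 litres + 21,807 litres + 92,111 litres = 165,749 litres (over)
May 2019–July 2019: 21,807 litres + 92,111 litres + 1,663 litres = 115,581 litres (under)
June 2019–August 2019: 92,111 litres + 1,663 litres + 29,651 litres = 123,425 litres (under)
July 2019–September 2019: 1,663 litres + 29,651 litres + 28,863 litres = 60,177 litres (under)
August 2019–October 2019: 29,651 litres + 28,863 litres + 165,295 litres = 223,809 litres (over)
September 2019–November 2019: 28,863 litres + 165,295 litres + 1,795 litres = 195,953 litres (over)
October 2019–December 2019: 165,295 litres + 1,795 litres + 233,184 litres = 400,274 litres (over)
5 windows exceed the threshold.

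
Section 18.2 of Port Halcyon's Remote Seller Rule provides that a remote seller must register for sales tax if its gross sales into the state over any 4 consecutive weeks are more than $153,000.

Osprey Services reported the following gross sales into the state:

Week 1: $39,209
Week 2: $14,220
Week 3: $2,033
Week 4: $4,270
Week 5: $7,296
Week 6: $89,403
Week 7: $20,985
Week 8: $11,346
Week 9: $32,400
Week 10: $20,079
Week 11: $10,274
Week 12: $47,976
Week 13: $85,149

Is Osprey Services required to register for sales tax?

Week 1–Week 4: $39,209 + $14,220 + $2,033 + $4,270 = $59,732 (under)
Week 2–Week 5: $14,220 + $2,033 + $4,270 + $7,296 = $27,819 (under)
Week 3–Week 6: $2,033 + $4,270 + $7,296 + $89,403 = $103,002 (under)
Week 4–Week 7: $4,270 + $7,296 + $89,403 + $20,985 = $121,954 (under)
Week 5–Week 8: $7,296 + $89,403 + $20,985 + $11,346 = $129,030 (under)
Week 6–Week 9: $89,403 + $20,985 + $11,346 + $32,400 = $154,134 (over)
Week 7–Week 10: $20,985 + $11,346 + $32,400 + $20,079 = $84,810 (under)
Week 8–Week 11: $11,346 + $32,400 + $20,079 + $10,274 = $74,099 (under)
Week 9–Week 12: $32,400 + $20,079 + $10,274 + $47,976 = $110,729 (under)
Week 10–Week 13: $20,079 + $10,274 + $47,976 + $85,149 = $163,478 (over)
At least one window exceeds $153,000.

Yes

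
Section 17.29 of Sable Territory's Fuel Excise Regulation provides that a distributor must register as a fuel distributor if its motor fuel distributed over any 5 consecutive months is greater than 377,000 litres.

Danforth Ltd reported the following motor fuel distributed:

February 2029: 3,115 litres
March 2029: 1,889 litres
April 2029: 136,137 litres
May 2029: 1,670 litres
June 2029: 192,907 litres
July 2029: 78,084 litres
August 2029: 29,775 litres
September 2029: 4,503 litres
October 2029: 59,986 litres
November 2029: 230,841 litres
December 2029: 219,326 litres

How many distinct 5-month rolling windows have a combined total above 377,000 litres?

4

February 2029–June 2029: 3,115 litres + 1,889 litres + 136,137 litres + 1,670 litres + 192,907 litres = 335,718 litres (under)
March 2029–July 2029: 1,889 litres + 136,137 litres + 1,670 litres + 192,907 litres + 78,084 litres = 410,687 litres (over)
April 2029–August 2029: 136,137 litres + 1,670 litres + 192,907 litres + 78,084 litres + 29,775 litres = 438,573 litres (over)
May 2029–September 2029: 1,670 litres + 192,907 litres + 78,084 litres + 29,775 litres + 4,503 litres = 306,939 litres (under)
June 2029–October 2029: 192,907 litres + 78,084 litres + 29,775 litres + 4,503 litres + 59,986 litres = 365,255 litres (under)
July 2029–November 2029: 78,084 litres + 29,775 litres + 4,503 litres + 59,986 litres + 230,841 litres = 403,189 litres (over)
August 2029–December 2029: 29,775 litres + 4,503 litres + 59,986 litres + 230,841 litres + 219,326 litres = 544,431 litres (over)
4 windows exceed the threshold.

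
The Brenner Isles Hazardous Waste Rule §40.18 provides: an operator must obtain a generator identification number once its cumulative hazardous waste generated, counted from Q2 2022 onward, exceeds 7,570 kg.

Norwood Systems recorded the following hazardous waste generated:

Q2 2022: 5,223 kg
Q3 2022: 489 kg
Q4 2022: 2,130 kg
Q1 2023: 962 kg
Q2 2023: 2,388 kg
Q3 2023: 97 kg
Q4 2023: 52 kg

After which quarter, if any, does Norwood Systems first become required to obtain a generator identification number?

Through Q2 2022: 5,223 kg
Through Q3 2022: 5,712 kg
Through Q4 2022: 7,842 kg ← exceeds threshold

Q4 2022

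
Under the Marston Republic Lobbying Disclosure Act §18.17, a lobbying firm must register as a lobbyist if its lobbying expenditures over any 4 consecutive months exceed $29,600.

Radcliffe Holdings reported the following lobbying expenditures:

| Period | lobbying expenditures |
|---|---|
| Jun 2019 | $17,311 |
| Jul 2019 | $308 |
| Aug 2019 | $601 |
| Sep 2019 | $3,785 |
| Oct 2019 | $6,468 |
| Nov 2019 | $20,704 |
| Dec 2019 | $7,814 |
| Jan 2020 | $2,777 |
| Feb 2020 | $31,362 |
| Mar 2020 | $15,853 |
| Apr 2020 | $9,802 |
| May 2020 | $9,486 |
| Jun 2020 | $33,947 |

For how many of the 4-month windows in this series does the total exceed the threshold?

Jun 2019–Sep 2019: $17,311 + $308 + $601 + $3,785 = $22,005 (under)
Jul 2019–Oct 2019: $308 + $601 + $3,785 + $6,468 = $11,162 (under)
Aug 2019–Nov 2019: $601 + $3,785 + $6,468 + $20,704 = $31,558 (over)
Sep 2019–Dec 2019: $3,785 + $6,468 + $20,704 + $7,814 = $38,771 (over)
Oct 2019–Jan 2020: $6,468 + $20,704 + $7,814 + $2,777 = $37,763 (over)
Nov 2019–Feb 2020: $20,704 + $7,814 + $2,777 + $31,362 = $62,657 (over)
Dec 2019–Mar 2020: $7,814 + $2,777 + $31,362 + $15,853 = $57,806 (over)
Jan 2020–Apr 2020: $2,777 + $31,362 + $15,853 + $9,802 = $59,794 (over)
Feb 2020–May 2020: $31,362 + $15,853 + $9,802 + $9,486 = $66,503 (over)
Mar 2020–Jun 2020: $15,853 + $9,802 + $9,486 + $33,947 = $69,088 (over)
8 windows exceed the threshold.

8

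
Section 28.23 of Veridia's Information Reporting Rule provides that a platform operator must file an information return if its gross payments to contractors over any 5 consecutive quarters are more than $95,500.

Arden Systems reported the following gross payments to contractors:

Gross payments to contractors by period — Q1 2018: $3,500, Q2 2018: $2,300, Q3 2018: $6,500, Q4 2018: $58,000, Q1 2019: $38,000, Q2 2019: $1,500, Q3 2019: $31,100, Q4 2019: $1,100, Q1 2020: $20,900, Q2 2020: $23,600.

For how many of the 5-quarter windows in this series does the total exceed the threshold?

4

Q1 2018–Q1 2019: $3,500 + $2,300 + $6,500 + $58,000 + $38,000 = $108,300 (over)
Q2 2018–Q2 2019: $2,300 + $6,500 + $58,000 + $38,000 + $1,500 = $106,300 (over)
Q3 2018–Q3 2019: $6,500 + $58,000 + $38,000 + $1,500 + $31,100 = $135,100 (over)
Q4 2018–Q4 2019: $58,000 + $38,000 + $1,500 + $31,100 + $1,100 = $129,700 (over)
Q1 2019–Q1 2020: $38,000 + $1,500 + $31,100 + $1,100 + $20,900 = $92,600 (under)
Q2 2019–Q2 2020: $1,500 + $31,100 + $1,100 + $20,900 + $23,600 = $78,200 (under)
4 windows exceed the threshold.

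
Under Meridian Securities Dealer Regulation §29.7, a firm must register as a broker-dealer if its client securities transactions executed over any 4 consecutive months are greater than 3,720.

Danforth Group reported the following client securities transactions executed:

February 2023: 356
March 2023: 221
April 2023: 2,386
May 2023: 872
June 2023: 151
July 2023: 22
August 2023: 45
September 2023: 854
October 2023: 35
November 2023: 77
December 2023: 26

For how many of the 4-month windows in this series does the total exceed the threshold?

February 2023–May 2023: 356 + 221 + 2,386 + 872 = 3,835 (over)
March 2023–June 2023: 221 + 2,386 + 872 + 151 = 3,630 (under)
April 2023–July 2023: 2,386 + 872 + 151 + 22 = 3,431 (under)
May 2023–August 2023: 872 + 151 + 22 + 45 = 1,090 (under)
June 2023–September 2023: 151 + 22 + 45 + 854 = 1,072 (under)
July 2023–October 2023: 22 + 45 + 854 + 35 = 956 (under)
August 2023–November 2023: 45 + 854 + 35 + 77 = 1,011 (under)
September 2023–December 2023: 854 + 35 + 77 + 26 = 992 (under)
1 window exceeds the threshold.

1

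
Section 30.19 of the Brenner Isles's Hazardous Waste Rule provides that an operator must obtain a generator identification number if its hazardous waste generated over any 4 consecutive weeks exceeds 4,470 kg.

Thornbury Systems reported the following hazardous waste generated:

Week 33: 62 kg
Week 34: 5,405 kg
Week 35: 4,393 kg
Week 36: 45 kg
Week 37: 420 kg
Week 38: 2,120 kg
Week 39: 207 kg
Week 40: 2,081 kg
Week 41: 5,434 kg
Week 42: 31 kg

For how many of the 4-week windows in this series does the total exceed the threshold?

Week 33–Week 36: 62 kg + 5,405 kg + 4,393 kg + 45 kg = 9,905 kg (over)
Week 34–Week 37: 5,405 kg + 4,393 kg + 45 kg + 420 kg = 10,263 kg (over)
Week 35–Week 38: 4,393 kg + 45 kg + 420 kg + 2,120 kg = 6,978 kg (over)
Week 36–Week 39: 45 kg + 420 kg + 2,120 kg + 207 kg = 2,792 kg (under)
Week 37–Week 40: 420 kg + 2,120 kg + 207 kg + 2,081 kg = 4,828 kg (over)
Week 38–Week 41: 2,120 kg + 207 kg + 2,081 kg + 5,434 kg = 9,842 kg (over)
Week 39–Week 42: 207 kg + 2,081 kg + 5,434 kg + 31 kg = 7,753 kg (over)
6 windows exceed the threshold.

6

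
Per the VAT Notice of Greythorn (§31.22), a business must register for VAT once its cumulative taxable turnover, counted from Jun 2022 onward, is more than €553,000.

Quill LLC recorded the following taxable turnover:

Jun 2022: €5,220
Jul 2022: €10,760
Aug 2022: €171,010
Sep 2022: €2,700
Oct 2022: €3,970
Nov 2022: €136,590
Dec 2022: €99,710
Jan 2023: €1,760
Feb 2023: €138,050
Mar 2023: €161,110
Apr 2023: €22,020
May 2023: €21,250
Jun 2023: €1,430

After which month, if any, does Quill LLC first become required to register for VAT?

Through Jun 2022: €5,220
Through Jul 2022: €15,980
Through Aug 2022: €186,990
Through Sep 2022: €189,690
Through Oct 2022: €193,660
Through Nov 2022: €330,250
Through Dec 2022: €429,960
Through Jan 2023: €431,720
Through Feb 2023: €569,770 ← exceeds threshold

Feb 2023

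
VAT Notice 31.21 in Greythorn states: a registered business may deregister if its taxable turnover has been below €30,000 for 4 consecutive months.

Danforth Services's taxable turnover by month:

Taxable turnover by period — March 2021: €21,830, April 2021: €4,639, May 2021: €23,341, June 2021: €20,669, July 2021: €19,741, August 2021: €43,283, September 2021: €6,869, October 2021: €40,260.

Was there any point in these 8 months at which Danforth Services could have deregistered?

Months below €30,000: March 2021, April 2021, May 2021, June 2021, July 2021, September 2021.
Longest run of consecutive months below the threshold: 5.
5 ≥ 4, so Danforth Services became eligible.

Yes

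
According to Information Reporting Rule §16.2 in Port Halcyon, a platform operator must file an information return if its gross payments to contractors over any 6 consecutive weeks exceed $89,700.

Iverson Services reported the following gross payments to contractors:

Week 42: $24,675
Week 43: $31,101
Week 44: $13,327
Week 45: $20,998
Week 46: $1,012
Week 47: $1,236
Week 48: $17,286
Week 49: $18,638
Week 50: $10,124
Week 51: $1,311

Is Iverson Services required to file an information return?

Week 42–Week 47: $24,675 + $31,101 + $13,327 + $20,998 + $1,012 + $1,236 = $92,349 (over)
Week 43–Week 48: $31,101 + $13,327 + $20,998 + $1,012 + $1,236 + $17,286 = $84,960 (under)
Week 44–Week 49: $13,327 + $20,998 + $1,012 + $1,236 + $17,286 + $18,638 = $72,497 (under)
Week 45–Week 50: $20,998 + $1,012 + $1,236 + $17,286 + $18,638 + $10,124 = $69,294 (under)
Week 46–Week 51: $1,012 + $1,236 + $17,286 + $18,638 + $10,124 + $1,311 = $49,607 (under)
At least one window exceeds $89,700.

Yes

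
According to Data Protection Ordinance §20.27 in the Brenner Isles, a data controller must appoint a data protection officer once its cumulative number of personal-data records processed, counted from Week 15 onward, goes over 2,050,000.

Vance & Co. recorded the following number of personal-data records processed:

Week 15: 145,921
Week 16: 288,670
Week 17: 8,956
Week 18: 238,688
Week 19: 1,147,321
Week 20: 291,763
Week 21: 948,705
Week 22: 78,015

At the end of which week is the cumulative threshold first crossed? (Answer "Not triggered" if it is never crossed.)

Week 20

Through Week 15: 145,921
Through Week 16: 434,591
Through Week 17: 443,547
Through Week 18: 682,235
Through Week 19: 1,829,556
Through Week 20: 2,121,319 ← exceeds threshold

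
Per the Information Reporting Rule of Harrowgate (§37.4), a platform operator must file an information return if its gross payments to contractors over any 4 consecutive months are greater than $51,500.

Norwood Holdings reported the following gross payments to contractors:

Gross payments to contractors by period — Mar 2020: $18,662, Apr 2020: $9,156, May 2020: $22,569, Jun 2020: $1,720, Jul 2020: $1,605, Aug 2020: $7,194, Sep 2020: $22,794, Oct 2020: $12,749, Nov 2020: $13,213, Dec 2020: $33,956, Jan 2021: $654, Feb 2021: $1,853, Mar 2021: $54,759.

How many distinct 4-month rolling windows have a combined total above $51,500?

Mar 2020–Jun 2020: $18,662 + $9,156 + $22,569 + $1,720 = $52,107 (over)
Apr 2020–Jul 2020: $9,156 + $22,569 + $1,720 + $1,605 = $35,050 (under)
May 2020–Aug 2020: $22,569 + $1,720 + $1,605 + $7,194 = $33,088 (under)
Jun 2020–Sep 2020: $1,720 + $1,605 + $7,194 + $22,794 = $33,313 (under)
Jul 2020–Oct 2020: $1,605 + $7,194 + $22,794 + $12,749 = $44,342 (under)
Aug 2020–Nov 2020: $7,194 + $22,794 + $12,749 + $13,213 = $55,950 (over)
Sep 2020–Dec 2020: $22,794 + $12,749 + $13,213 + $33,956 = $82,712 (over)
Oct 2020–Jan 2021: $12,749 + $13,213 + $33,956 + $654 = $60,572 (over)
Nov 2020–Feb 2021: $13,213 + $33,956 + $654 + $1,853 = $49,676 (under)
Dec 2020–Mar 2021: $33,956 + $654 + $1,853 + $54,759 = $91,222 (over)
5 windows exceed the threshold.

5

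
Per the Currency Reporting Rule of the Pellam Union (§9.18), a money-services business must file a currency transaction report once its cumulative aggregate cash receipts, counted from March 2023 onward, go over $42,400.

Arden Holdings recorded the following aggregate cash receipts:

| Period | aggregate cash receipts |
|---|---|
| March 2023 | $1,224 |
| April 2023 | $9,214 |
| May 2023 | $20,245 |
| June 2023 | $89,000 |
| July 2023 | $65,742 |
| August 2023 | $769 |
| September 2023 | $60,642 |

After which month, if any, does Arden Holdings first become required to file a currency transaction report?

June 2023

Through March 2023: $1,224
Through April 2023: $10,438
Through May 2023: $30,683
Through June 2023: $119,683 ← exceeds threshold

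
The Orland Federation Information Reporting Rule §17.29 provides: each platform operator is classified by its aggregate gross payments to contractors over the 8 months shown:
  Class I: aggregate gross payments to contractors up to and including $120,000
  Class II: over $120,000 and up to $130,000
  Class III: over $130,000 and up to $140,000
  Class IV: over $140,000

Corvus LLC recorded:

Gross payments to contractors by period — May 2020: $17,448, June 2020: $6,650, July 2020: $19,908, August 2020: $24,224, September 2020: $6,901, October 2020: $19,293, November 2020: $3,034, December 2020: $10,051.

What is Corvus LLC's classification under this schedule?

Aggregate gross payments to contractors: $17,448 + $6,650 + $19,908 + $24,224 + $6,901 + $19,293 + $3,034 + $10,051 = $107,509.
$107,509 ≤ $120,000, so Class I applies.

Class I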